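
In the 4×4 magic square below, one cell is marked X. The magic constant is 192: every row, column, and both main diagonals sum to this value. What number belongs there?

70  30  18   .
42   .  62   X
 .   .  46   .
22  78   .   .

Using row 1: 70 + 30 + 18 + ? → (1,4) = 192 − 118 = 74.
From column 1, 192 − (70 + 42 + 22) gives (3,1) = 58.
Column 3 needs 192; the known cells sum to 126, so (4,3) = 66.
Using anti-diagonal: 74 + 62 + 22 + ? → (3,2) = 192 − 158 = 34.
From row 3, 192 − (58 + 34 + 46) gives (3,4) = 54.
From row 4, 192 − (22 + 78 + 66) gives (4,4) = 26.
The remaining cell in column 2 is (2,2) = 192 − 142 = 50.
Using column 4: 74 + 54 + 26 + ? → (2,4) = 192 − 154 = 38.

38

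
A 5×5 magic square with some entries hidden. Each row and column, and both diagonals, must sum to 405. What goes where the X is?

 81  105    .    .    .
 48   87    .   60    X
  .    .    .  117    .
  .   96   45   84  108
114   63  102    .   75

Row 4: 96 + 45 + 84 + 108 + ? = 405, so (4,1) = 72.
From row 5, 405 − (114 + 63 + 102 + 75) gives (5,4) = 51.
The remaining cell in column 1 is (3,1) = 405 − 315 = 90.
The remaining cell in column 2 is (3,2) = 405 − 351 = 54.
Column 4 needs 405; the known cells sum to 312, so (1,4) = 93.
Main diagonal must total 405; the given cells sum to 327, so (3,3) = 78.
Using anti-diagonal: 60 + 78 + 96 + 114 + ? → (1,5) = 405 − 348 = 57.
Row 1 needs 405; the known cells sum to 336, so (1,3) = 69.
Row 3 must total 405; the given cells sum to 339, so (3,5) = 66.
The remaining cell in column 3 is (2,3) = 405 − 294 = 111.
Column 5: 57 + 66 + 108 + 75 + ? = 405, so (2,5) = 99.

99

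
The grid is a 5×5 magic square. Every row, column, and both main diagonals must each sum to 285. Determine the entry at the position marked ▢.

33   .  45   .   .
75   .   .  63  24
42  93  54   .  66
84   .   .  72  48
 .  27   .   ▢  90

39

From row 3, 285 − (42 + 93 + 54 + 66) gives (3,4) = 30.
Column 1 needs 285; the known cells sum to 234, so (5,1) = 51.
Using column 5: 24 + 66 + 48 + 90 + ? → (1,5) = 285 − 228 = 57.
Main diagonal must total 285; the given cells sum to 249, so (2,2) = 36.
Using anti-diagonal: 57 + 63 + 54 + 51 + ? → (4,2) = 285 − 225 = 60.
Row 2 needs 285; the known cells sum to 198, so (2,3) = 87.
Using row 4: 84 + 60 + 72 + 48 + ? → (4,3) = 285 − 264 = 21.
Column 2 must total 285; the given cells sum to 216, so (1,2) = 69.
Using column 3: 45 + 87 + 54 + 21 + ? → (5,3) = 285 − 207 = 78.
The remaining cell in row 1 is (1,4) = 285 − 204 = 81.
From row 5, 285 − (51 + 27 + 78 + 90) gives (5,4) = 39.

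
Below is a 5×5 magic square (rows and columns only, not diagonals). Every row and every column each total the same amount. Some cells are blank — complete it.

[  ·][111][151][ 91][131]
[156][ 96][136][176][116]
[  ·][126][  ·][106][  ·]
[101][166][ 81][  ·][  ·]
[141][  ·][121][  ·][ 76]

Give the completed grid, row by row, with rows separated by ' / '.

196 111 151 91 131 / 156 96 136 176 116 / 86 126 191 106 171 / 101 166 81 146 186 / 141 181 121 161 76

Row 2 is already complete: 156 + 96 + 136 + 176 + 116 = 680, so that is the magic constant.
Using row 1: 111 + 151 + 91 + 131 + ? → (1,1) = 680 − 484 = 196.
From column 1, 680 − (196 + 156 + 101 + 141) gives (3,1) = 86.
Column 2: 111 + 96 + 126 + 166 + ? = 680, so (5,2) = 181.
From column 3, 680 − (151 + 136 + 81 + 121) gives (3,3) = 191.
Row 3: 86 + 126 + 191 + 106 + ? = 680, so (3,5) = 171.
Row 5 needs 680; the known cells sum to 519, so (5,4) = 161.
From column 4, 680 − (91 + 176 + 106 + 161) gives (4,4) = 146.
The remaining cell in column 5 is (4,5) = 680 − 494 = 186.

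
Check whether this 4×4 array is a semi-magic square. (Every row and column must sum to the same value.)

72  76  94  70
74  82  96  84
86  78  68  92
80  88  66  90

No — column 4 sums to 336 but row 4 sums to 324.

Row 1: 72 + 76 + 94 + 70 = 312.
Row 2: 74 + 82 + 96 + 84 = 336.
Row 3: 86 + 78 + 68 + 92 = 324.
Row 4: 80 + 88 + 66 + 90 = 324.
Column 1: 72 + 74 + 86 + 80 = 312.
Column 2: 76 + 82 + 78 + 88 = 324.
Column 3: 94 + 96 + 68 + 66 = 324.
Column 4: 70 + 84 + 92 + 90 = 336.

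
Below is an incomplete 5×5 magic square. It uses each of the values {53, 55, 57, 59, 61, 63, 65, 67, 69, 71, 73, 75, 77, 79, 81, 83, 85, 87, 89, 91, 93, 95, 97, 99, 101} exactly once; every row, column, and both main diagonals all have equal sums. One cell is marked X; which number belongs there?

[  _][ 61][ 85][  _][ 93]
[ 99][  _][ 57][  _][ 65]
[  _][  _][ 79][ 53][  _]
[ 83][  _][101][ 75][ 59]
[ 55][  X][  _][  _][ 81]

89

The 25 entries sum to 1925, so each line sums to 1925/5 = 385.
Row 4: 83 + 101 + 75 + 59 + ? = 385, so (4,2) = 67.
The remaining cell in column 3 is (5,3) = 385 − 322 = 63.
From column 5, 385 − (93 + 65 + 59 + 81) gives (3,5) = 87.
Anti-diagonal needs 385; the known cells sum to 294, so (2,4) = 91.
From row 2, 385 − (99 + 57 + 91 + 65) gives (2,2) = 73.
Main diagonal must total 385; the given cells sum to 308, so (1,1) = 77.
The remaining cell in row 1 is (1,4) = 385 − 316 = 69.
The remaining cell in column 1 is (3,1) = 385 − 314 = 71.
Column 4 needs 385; the known cells sum to 288, so (5,4) = 97.
The remaining cell in row 3 is (3,2) = 385 − 290 = 95.
Row 5 must total 385; the given cells sum to 296, so (5,2) = 89.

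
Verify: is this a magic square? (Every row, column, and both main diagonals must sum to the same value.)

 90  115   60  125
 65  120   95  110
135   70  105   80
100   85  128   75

Row 1: 90 + 115 + 60 + 125 = 390.
Row 2: 65 + 120 + 95 + 110 = 390.
Row 3: 135 + 70 + 105 + 80 = 390.
Row 4: 100 + 85 + 128 + 75 = 388.
Column 1: 90 + 65 + 135 + 100 = 390.
Column 2: 115 + 120 + 70 + 85 = 390.
Column 3: 60 + 95 + 105 + 128 = 388.
Column 4: 125 + 110 + 80 + 75 = 390.
Main diagonal: 90 + 120 + 105 + 75 = 390.
Anti-diagonal: 125 + 95 + 70 + 100 = 390.

No — main diagonal sums to 390 but row 4 sums to 388.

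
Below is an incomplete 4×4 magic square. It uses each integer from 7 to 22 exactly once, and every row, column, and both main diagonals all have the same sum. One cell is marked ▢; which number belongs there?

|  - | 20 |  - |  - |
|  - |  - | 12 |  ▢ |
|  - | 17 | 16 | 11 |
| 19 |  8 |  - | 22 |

The entries are 7 through 22, which sum to 232, so each line sums to 232/4 = 58.
Using row 3: 17 + 16 + 11 + ? → (3,1) = 58 − 44 = 14.
Row 4: 19 + 8 + 22 + ? = 58, so (4,3) = 9.
Using column 2: 20 + 17 + 8 + ? → (2,2) = 58 − 45 = 13.
From column 3, 58 − (12 + 16 + 9) gives (1,3) = 21.
The remaining cell in main diagonal is (1,1) = 58 − 51 = 7.
Anti-diagonal must total 58; the given cells sum to 48, so (1,4) = 10.
From column 1, 58 − (7 + 14 + 19) gives (2,1) = 18.
Column 4: 10 + 11 + 22 + ? = 58, so (2,4) = 15.

15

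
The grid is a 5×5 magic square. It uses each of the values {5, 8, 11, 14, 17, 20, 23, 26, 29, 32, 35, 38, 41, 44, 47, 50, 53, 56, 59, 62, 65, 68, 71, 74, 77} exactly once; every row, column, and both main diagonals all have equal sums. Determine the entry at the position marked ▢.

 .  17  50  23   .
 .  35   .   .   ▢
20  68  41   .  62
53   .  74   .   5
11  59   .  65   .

29

The 25 entries sum to 1025, so each line sums to 1025/5 = 205.
From row 3, 205 − (20 + 68 + 41 + 62) gives (3,4) = 14.
Using column 2: 17 + 35 + 68 + 59 + ? → (4,2) = 205 − 179 = 26.
Row 4 must total 205; the given cells sum to 158, so (4,4) = 47.
Column 4 needs 205; the known cells sum to 149, so (2,4) = 56.
The remaining cell in anti-diagonal is (1,5) = 205 − 134 = 71.
From row 1, 205 − (17 + 50 + 23 + 71) gives (1,1) = 44.
From column 1, 205 − (44 + 20 + 53 + 11) gives (2,1) = 77.
Main diagonal: 44 + 35 + 41 + 47 + ? = 205, so (5,5) = 38.
Row 5 must total 205; the given cells sum to 173, so (5,3) = 32.
Using column 3: 50 + 41 + 74 + 32 + ? → (2,3) = 205 − 197 = 8.
The remaining cell in column 5 is (2,5) = 205 − 176 = 29.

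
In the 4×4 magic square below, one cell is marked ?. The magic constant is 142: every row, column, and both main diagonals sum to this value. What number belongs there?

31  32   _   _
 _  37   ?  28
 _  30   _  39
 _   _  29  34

35

Column 2: 32 + 37 + 30 + ? = 142, so (4,2) = 43.
Column 4 needs 142; the known cells sum to 101, so (1,4) = 41.
The remaining cell in main diagonal is (3,3) = 142 − 102 = 40.
Row 1: 31 + 32 + 41 + ? = 142, so (1,3) = 38.
Row 3 needs 142; the known cells sum to 109, so (3,1) = 33.
From row 4, 142 − (43 + 29 + 34) gives (4,1) = 36.
Column 1 needs 142; the known cells sum to 100, so (2,1) = 42.
The remaining cell in column 3 is (2,3) = 142 − 107 = 35.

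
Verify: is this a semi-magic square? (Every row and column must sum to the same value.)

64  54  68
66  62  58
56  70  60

Row 1: 64 + 54 + 68 = 186.
Row 2: 66 + 62 + 58 = 186.
Row 3: 56 + 70 + 60 = 186.
Column 1: 64 + 66 + 56 = 186.
Column 2: 54 + 62 + 70 = 186.
Column 3: 68 + 58 + 60 = 186.
All lines sum to 186.

Yes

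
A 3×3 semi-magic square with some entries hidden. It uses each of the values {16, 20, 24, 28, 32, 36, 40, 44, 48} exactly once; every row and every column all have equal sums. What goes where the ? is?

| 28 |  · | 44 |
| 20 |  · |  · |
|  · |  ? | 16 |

The 9 entries sum to 288, so each line sums to 288/3 = 96.
Row 1: 28 + 44 + ? = 96, so (1,2) = 24.
Using column 1: 28 + 20 + ? → (3,1) = 96 − 48 = 48.
Column 3: 44 + 16 + ? = 96, so (2,3) = 36.
Row 2: 20 + 36 + ? = 96, so (2,2) = 40.
Using row 3: 48 + 16 + ? → (3,2) = 96 − 64 = 32.

32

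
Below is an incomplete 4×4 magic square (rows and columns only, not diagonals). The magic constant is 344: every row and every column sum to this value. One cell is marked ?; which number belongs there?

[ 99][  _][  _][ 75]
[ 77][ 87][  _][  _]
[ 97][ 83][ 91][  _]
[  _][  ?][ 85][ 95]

The remaining cell in row 3 is (3,4) = 344 − 271 = 73.
Column 1 must total 344; the given cells sum to 273, so (4,1) = 71.
The remaining cell in column 4 is (2,4) = 344 − 243 = 101.
Using row 2: 77 + 87 + 101 + ? → (2,3) = 344 − 265 = 79.
Using row 4: 71 + 85 + 95 + ? → (4,2) = 344 − 251 = 93.

93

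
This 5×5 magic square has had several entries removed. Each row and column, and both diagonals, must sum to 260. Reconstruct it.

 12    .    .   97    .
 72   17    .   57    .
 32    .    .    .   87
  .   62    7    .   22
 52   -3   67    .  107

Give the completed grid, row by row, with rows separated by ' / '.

12 82 27 97 42 / 72 17 112 57 2 / 32 102 47 -8 87 / 92 62 7 77 22 / 52 -3 67 37 107

From row 5, 260 − (52 + (-3) + 67 + 107) gives (5,4) = 37.
Column 1: 12 + 72 + 32 + 52 + ? = 260, so (4,1) = 92.
Using row 4: 92 + 62 + 7 + 22 + ? → (4,4) = 260 − 183 = 77.
The remaining cell in column 4 is (3,4) = 260 − 268 = -8.
From main diagonal, 260 − (12 + 17 + 77 + 107) gives (3,3) = 47.
Using anti-diagonal: 57 + 47 + 62 + 52 + ? → (1,5) = 260 − 218 = 42.
Row 3: 32 + 47 + (-8) + 87 + ? = 260, so (3,2) = 102.
Using column 2: 17 + 102 + 62 + (-3) + ? → (1,2) = 260 − 178 = 82.
The remaining cell in column 5 is (2,5) = 260 − 258 = 2.
Row 1 needs 260; the known cells sum to 233, so (1,3) = 27.
Row 2: 72 + 17 + 57 + 2 + ? = 260, so (2,3) = 112.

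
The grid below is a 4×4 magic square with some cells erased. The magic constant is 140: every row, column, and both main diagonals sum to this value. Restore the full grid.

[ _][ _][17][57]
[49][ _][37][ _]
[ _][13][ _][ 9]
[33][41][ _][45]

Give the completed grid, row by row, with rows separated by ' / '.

Row 4 needs 140; the known cells sum to 119, so (4,3) = 21.
Using column 3: 17 + 37 + 21 + ? → (3,3) = 140 − 75 = 65.
The remaining cell in column 4 is (2,4) = 140 − 111 = 29.
Row 2: 49 + 37 + 29 + ? = 140, so (2,2) = 25.
Row 3: 13 + 65 + 9 + ? = 140, so (3,1) = 53.
Column 1: 49 + 53 + 33 + ? = 140, so (1,1) = 5.
Column 2 must total 140; the given cells sum to 79, so (1,2) = 61.

5 61 17 57 / 49 25 37 29 / 53 13 65 9 / 33 41 21 45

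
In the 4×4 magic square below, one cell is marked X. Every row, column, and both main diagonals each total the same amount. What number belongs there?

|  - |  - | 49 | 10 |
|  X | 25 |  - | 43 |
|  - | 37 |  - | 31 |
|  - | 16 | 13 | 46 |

34

Column 4 is complete and sums to 130; that is the magic constant.
From row 4, 130 − (16 + 13 + 46) gives (4,1) = 55.
From column 2, 130 − (25 + 37 + 16) gives (1,2) = 52.
Anti-diagonal: 10 + 37 + 55 + ? = 130, so (2,3) = 28.
From row 1, 130 − (52 + 49 + 10) gives (1,1) = 19.
Row 2: 25 + 28 + 43 + ? = 130, so (2,1) = 34.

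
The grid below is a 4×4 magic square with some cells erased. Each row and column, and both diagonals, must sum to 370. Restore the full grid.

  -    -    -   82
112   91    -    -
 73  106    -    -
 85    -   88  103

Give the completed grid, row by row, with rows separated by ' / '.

Row 4 must total 370; the given cells sum to 276, so (4,2) = 94.
Column 1: 112 + 73 + 85 + ? = 370, so (1,1) = 100.
Column 2 must total 370; the given cells sum to 291, so (1,2) = 79.
The remaining cell in main diagonal is (3,3) = 370 − 294 = 76.
Anti-diagonal must total 370; the given cells sum to 273, so (2,3) = 97.
Using row 1: 100 + 79 + 82 + ? → (1,3) = 370 − 261 = 109.
From row 2, 370 − (112 + 91 + 97) gives (2,4) = 70.
Using row 3: 73 + 106 + 76 + ? → (3,4) = 370 − 255 = 115.

100 79 109 82 / 112 91 97 70 / 73 106 76 115 / 85 94 88 103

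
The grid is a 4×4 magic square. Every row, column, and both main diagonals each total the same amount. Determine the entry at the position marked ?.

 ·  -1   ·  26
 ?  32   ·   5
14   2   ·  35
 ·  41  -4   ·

Column 2 is complete and sums to 74; that is the magic constant.
The remaining cell in row 3 is (3,3) = 74 − 51 = 23.
Column 4: 26 + 5 + 35 + ? = 74, so (4,4) = 8.
Using main diagonal: 32 + 23 + 8 + ? → (1,1) = 74 − 63 = 11.
From row 1, 74 − (11 + (-1) + 26) gives (1,3) = 38.
Row 4 must total 74; the given cells sum to 45, so (4,1) = 29.
Using column 1: 11 + 14 + 29 + ? → (2,1) = 74 − 54 = 20.

20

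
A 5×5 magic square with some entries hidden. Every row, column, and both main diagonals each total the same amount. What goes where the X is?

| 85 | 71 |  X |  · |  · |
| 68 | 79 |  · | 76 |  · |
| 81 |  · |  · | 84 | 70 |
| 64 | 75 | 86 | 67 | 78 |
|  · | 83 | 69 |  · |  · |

77

Row 4 is complete and sums to 370; that is the magic constant.
Using column 1: 85 + 68 + 81 + 64 + ? → (5,1) = 370 − 298 = 72.
The remaining cell in column 2 is (3,2) = 370 − 308 = 62.
Row 3: 81 + 62 + 84 + 70 + ? = 370, so (3,3) = 73.
Main diagonal: 85 + 79 + 73 + 67 + ? = 370, so (5,5) = 66.
From anti-diagonal, 370 − (76 + 73 + 75 + 72) gives (1,5) = 74.
Using row 5: 72 + 83 + 69 + 66 + ? → (5,4) = 370 − 290 = 80.
Column 4: 76 + 84 + 67 + 80 + ? = 370, so (1,4) = 63.
Column 5 must total 370; the given cells sum to 288, so (2,5) = 82.
Row 1 needs 370; the known cells sum to 293, so (1,3) = 77.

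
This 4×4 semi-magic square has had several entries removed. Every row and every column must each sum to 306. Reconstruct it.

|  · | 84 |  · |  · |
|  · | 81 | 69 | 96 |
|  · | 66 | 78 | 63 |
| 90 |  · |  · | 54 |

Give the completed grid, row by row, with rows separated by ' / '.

From row 2, 306 − (81 + 69 + 96) gives (2,1) = 60.
Row 3 must total 306; the given cells sum to 207, so (3,1) = 99.
Column 1 must total 306; the given cells sum to 249, so (1,1) = 57.
Column 2 must total 306; the given cells sum to 231, so (4,2) = 75.
Column 4 must total 306; the given cells sum to 213, so (1,4) = 93.
Row 1: 57 + 84 + 93 + ? = 306, so (1,3) = 72.
Row 4 needs 306; the known cells sum to 219, so (4,3) = 87.

57 84 72 93 / 60 81 69 96 / 99 66 78 63 / 90 75 87 54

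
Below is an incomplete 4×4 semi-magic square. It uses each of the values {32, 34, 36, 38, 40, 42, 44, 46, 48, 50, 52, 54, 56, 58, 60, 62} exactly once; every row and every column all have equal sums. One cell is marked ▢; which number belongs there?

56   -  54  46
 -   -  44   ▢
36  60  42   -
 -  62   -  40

52

The 16 entries sum to 752, so each line sums to 752/4 = 188.
Row 1 must total 188; the given cells sum to 156, so (1,2) = 32.
Row 3 needs 188; the known cells sum to 138, so (3,4) = 50.
Column 2: 32 + 60 + 62 + ? = 188, so (2,2) = 34.
Column 3 needs 188; the known cells sum to 140, so (4,3) = 48.
Column 4 must total 188; the given cells sum to 136, so (2,4) = 52.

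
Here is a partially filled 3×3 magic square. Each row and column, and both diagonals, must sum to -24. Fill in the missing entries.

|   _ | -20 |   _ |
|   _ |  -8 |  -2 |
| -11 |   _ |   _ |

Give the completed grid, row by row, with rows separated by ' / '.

Row 2 must total -24; the given cells sum to -10, so (2,1) = -14.
Column 1: -14 + (-11) + ? = -24, so (1,1) = 1.
From column 2, -24 − (-20 + (-8)) gives (3,2) = 4.
Using main diagonal: 1 + (-8) + ? → (3,3) = -24 − (-7) = -17.
Using anti-diagonal: -8 + (-11) + ? → (1,3) = -24 − (-19) = -5.

1 -20 -5 / -14 -8 -2 / -11 4 -17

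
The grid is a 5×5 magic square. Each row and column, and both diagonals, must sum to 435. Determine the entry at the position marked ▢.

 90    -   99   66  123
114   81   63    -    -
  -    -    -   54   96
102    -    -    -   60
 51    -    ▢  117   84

Row 1 must total 435; the given cells sum to 378, so (1,2) = 57.
The remaining cell in column 1 is (3,1) = 435 − 357 = 78.
The remaining cell in column 5 is (2,5) = 435 − 363 = 72.
Row 2: 114 + 81 + 63 + 72 + ? = 435, so (2,4) = 105.
Column 4 needs 435; the known cells sum to 342, so (4,4) = 93.
From main diagonal, 435 − (90 + 81 + 93 + 84) gives (3,3) = 87.
The remaining cell in anti-diagonal is (4,2) = 435 − 366 = 69.
Row 3: 78 + 87 + 54 + 96 + ? = 435, so (3,2) = 120.
The remaining cell in row 4 is (4,3) = 435 − 324 = 111.
Column 2 must total 435; the given cells sum to 327, so (5,2) = 108.
Column 3 needs 435; the known cells sum to 360, so (5,3) = 75.

75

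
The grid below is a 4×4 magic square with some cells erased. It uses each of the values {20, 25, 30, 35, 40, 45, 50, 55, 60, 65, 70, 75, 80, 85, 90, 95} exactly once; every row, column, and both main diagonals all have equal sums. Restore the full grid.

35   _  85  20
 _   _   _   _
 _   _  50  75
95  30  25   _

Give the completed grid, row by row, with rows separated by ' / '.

35 90 85 20 / 40 65 70 55 / 60 45 50 75 / 95 30 25 80

The 16 entries sum to 920, so each line sums to 920/4 = 230.
From row 1, 230 − (35 + 85 + 20) gives (1,2) = 90.
From row 4, 230 − (95 + 30 + 25) gives (4,4) = 80.
Column 3: 85 + 50 + 25 + ? = 230, so (2,3) = 70.
Column 4: 20 + 75 + 80 + ? = 230, so (2,4) = 55.
The remaining cell in main diagonal is (2,2) = 230 − 165 = 65.
Anti-diagonal: 20 + 70 + 95 + ? = 230, so (3,2) = 45.
Using row 2: 65 + 70 + 55 + ? → (2,1) = 230 − 190 = 40.
Row 3: 45 + 50 + 75 + ? = 230, so (3,1) = 60.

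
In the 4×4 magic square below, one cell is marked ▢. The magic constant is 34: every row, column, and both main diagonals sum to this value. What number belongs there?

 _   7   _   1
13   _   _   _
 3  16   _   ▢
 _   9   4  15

The remaining cell in row 4 is (4,1) = 34 − 28 = 6.
From column 1, 34 − (13 + 3 + 6) gives (1,1) = 12.
From column 2, 34 − (7 + 16 + 9) gives (2,2) = 2.
Using main diagonal: 12 + 2 + 15 + ? → (3,3) = 34 − 29 = 5.
From anti-diagonal, 34 − (1 + 16 + 6) gives (2,3) = 11.
From row 1, 34 − (12 + 7 + 1) gives (1,3) = 14.
Row 2 needs 34; the known cells sum to 26, so (2,4) = 8.
The remaining cell in row 3 is (3,4) = 34 − 24 = 10.

10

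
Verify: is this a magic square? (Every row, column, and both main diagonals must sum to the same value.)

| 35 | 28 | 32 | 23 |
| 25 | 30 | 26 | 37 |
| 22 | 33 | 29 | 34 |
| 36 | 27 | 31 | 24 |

Row 1: 35 + 28 + 32 + 23 = 118.
Row 2: 25 + 30 + 26 + 37 = 118.
Row 3: 22 + 33 + 29 + 34 = 118.
Row 4: 36 + 27 + 31 + 24 = 118.
Column 1: 35 + 25 + 22 + 36 = 118.
Column 2: 28 + 30 + 33 + 27 = 118.
Column 3: 32 + 26 + 29 + 31 = 118.
Column 4: 23 + 37 + 34 + 24 = 118.
Main diagonal: 35 + 30 + 29 + 24 = 118.
Anti-diagonal: 23 + 26 + 33 + 36 = 118.
All lines sum to 118.

Yes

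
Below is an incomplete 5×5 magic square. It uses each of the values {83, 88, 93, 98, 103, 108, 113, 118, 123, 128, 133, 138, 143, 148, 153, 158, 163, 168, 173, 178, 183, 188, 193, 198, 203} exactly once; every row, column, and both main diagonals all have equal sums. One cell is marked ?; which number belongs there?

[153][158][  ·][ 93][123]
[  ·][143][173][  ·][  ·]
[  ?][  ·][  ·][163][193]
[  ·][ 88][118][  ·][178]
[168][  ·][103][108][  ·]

The 25 entries sum to 3575, so each line sums to 3575/5 = 715.
Row 1 needs 715; the known cells sum to 527, so (1,3) = 188.
The remaining cell in column 3 is (3,3) = 715 − 582 = 133.
Anti-diagonal needs 715; the known cells sum to 512, so (2,4) = 203.
The remaining cell in column 4 is (4,4) = 715 − 567 = 148.
From main diagonal, 715 − (153 + 143 + 133 + 148) gives (5,5) = 138.
The remaining cell in row 4 is (4,1) = 715 − 532 = 183.
The remaining cell in row 5 is (5,2) = 715 − 517 = 198.
Column 2 must total 715; the given cells sum to 587, so (3,2) = 128.
Column 5: 123 + 193 + 178 + 138 + ? = 715, so (2,5) = 83.
The remaining cell in row 2 is (2,1) = 715 − 602 = 113.
Using row 3: 128 + 133 + 163 + 193 + ? → (3,1) = 715 − 617 = 98.

98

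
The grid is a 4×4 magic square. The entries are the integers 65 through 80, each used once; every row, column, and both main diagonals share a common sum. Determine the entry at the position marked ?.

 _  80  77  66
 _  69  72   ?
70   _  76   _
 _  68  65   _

75

The entries are 65 through 80, which sum to 1160, so each line sums to 1160/4 = 290.
Using row 1: 80 + 77 + 66 + ? → (1,1) = 290 − 223 = 67.
Column 2 must total 290; the given cells sum to 217, so (3,2) = 73.
The remaining cell in main diagonal is (4,4) = 290 − 212 = 78.
Anti-diagonal needs 290; the known cells sum to 211, so (4,1) = 79.
Row 3: 70 + 73 + 76 + ? = 290, so (3,4) = 71.
Column 1: 67 + 70 + 79 + ? = 290, so (2,1) = 74.
Using column 4: 66 + 71 + 78 + ? → (2,4) = 290 − 215 = 75.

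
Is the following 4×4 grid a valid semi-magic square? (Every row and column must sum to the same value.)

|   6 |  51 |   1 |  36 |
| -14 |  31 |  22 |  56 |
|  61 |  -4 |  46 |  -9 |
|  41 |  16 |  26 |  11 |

No — row 1 sums to 94 but column 3 sums to 95.

Row 1: 6 + 51 + 1 + 36 = 94.
Row 2: -14 + 31 + 22 + 56 = 95.
Row 3: 61 + (-4) + 46 + (-9) = 94.
Row 4: 41 + 16 + 26 + 11 = 94.
Column 1: 6 + (-14) + 61 + 41 = 94.
Column 2: 51 + 31 + (-4) + 16 = 94.
Column 3: 1 + 22 + 46 + 26 = 95.
Column 4: 36 + 56 + (-9) + 11 = 94.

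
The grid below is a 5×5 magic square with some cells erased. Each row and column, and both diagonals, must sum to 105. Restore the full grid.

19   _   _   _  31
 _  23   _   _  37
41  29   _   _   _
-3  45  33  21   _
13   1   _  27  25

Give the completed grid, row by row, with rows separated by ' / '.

Row 4 must total 105; the given cells sum to 96, so (4,5) = 9.
The remaining cell in row 5 is (5,3) = 105 − 66 = 39.
Using column 1: 19 + 41 + (-3) + 13 + ? → (2,1) = 105 − 70 = 35.
The remaining cell in column 2 is (1,2) = 105 − 98 = 7.
The remaining cell in column 5 is (3,5) = 105 − 102 = 3.
Main diagonal must total 105; the given cells sum to 88, so (3,3) = 17.
Anti-diagonal must total 105; the given cells sum to 106, so (2,4) = -1.
Row 2: 35 + 23 + (-1) + 37 + ? = 105, so (2,3) = 11.
Row 3: 41 + 29 + 17 + 3 + ? = 105, so (3,4) = 15.
Column 3: 11 + 17 + 33 + 39 + ? = 105, so (1,3) = 5.
Column 4 needs 105; the known cells sum to 62, so (1,4) = 43.

19 7 5 43 31 / 35 23 11 -1 37 / 41 29 17 15 3 / -3 45 33 21 9 / 13 1 39 27 25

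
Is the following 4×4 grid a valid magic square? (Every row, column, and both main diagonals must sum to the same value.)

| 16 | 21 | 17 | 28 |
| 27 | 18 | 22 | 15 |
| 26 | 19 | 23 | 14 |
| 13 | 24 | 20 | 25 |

Yes

Row 1: 16 + 21 + 17 + 28 = 82.
Row 2: 27 + 18 + 22 + 15 = 82.
Row 3: 26 + 19 + 23 + 14 = 82.
Row 4: 13 + 24 + 20 + 25 = 82.
Column 1: 16 + 27 + 26 + 13 = 82.
Column 2: 21 + 18 + 19 + 24 = 82.
Column 3: 17 + 22 + 23 + 20 = 82.
Column 4: 28 + 15 + 14 + 25 = 82.
Main diagonal: 16 + 18 + 23 + 25 = 82.
Anti-diagonal: 28 + 22 + 19 + 13 = 82.
All lines sum to 82.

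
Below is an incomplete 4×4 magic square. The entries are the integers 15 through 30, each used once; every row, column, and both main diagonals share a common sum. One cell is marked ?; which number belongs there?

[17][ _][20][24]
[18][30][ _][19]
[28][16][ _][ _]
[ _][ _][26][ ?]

22

The entries are 15 through 30, which sum to 360, so each line sums to 360/4 = 90.
From row 1, 90 − (17 + 20 + 24) gives (1,2) = 29.
Row 2 needs 90; the known cells sum to 67, so (2,3) = 23.
Column 1 needs 90; the known cells sum to 63, so (4,1) = 27.
Column 2 must total 90; the given cells sum to 75, so (4,2) = 15.
From column 3, 90 − (20 + 23 + 26) gives (3,3) = 21.
From main diagonal, 90 − (17 + 30 + 21) gives (4,4) = 22.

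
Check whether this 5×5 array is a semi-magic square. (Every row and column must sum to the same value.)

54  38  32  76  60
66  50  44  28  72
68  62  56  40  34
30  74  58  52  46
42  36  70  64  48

Yes

Row 1: 54 + 38 + 32 + 76 + 60 = 260.
Row 2: 66 + 50 + 44 + 28 + 72 = 260.
Row 3: 68 + 62 + 56 + 40 + 34 = 260.
Row 4: 30 + 74 + 58 + 52 + 46 = 260.
Row 5: 42 + 36 + 70 + 64 + 48 = 260.
Column 1: 54 + 66 + 68 + 30 + 42 = 260.
Column 2: 38 + 50 + 62 + 74 + 36 = 260.
Column 3: 32 + 44 + 56 + 58 + 70 = 260.
Column 4: 76 + 28 + 40 + 52 + 64 = 260.
Column 5: 60 + 72 + 34 + 46 + 48 = 260.
All lines sum to 260.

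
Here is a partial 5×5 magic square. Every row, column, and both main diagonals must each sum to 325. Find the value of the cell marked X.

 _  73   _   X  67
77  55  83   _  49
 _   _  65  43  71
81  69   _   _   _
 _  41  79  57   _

The remaining cell in row 2 is (2,4) = 325 − 264 = 61.
Column 2: 73 + 55 + 69 + 41 + ? = 325, so (3,2) = 87.
Anti-diagonal: 67 + 61 + 65 + 69 + ? = 325, so (5,1) = 63.
Row 3 must total 325; the given cells sum to 266, so (3,1) = 59.
Row 5 must total 325; the given cells sum to 240, so (5,5) = 85.
The remaining cell in column 1 is (1,1) = 325 − 280 = 45.
Column 5 must total 325; the given cells sum to 272, so (4,5) = 53.
Using main diagonal: 45 + 55 + 65 + 85 + ? → (4,4) = 325 − 250 = 75.
Using row 4: 81 + 69 + 75 + 53 + ? → (4,3) = 325 − 278 = 47.
Column 3 needs 325; the known cells sum to 274, so (1,3) = 51.
Column 4: 61 + 43 + 75 + 57 + ? = 325, so (1,4) = 89.

89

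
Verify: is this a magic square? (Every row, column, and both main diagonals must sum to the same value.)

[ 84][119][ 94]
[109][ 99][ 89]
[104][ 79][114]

Yes

Row 1: 84 + 119 + 94 = 297.
Row 2: 109 + 99 + 89 = 297.
Row 3: 104 + 79 + 114 = 297.
Column 1: 84 + 109 + 104 = 297.
Column 2: 119 + 99 + 79 = 297.
Column 3: 94 + 89 + 114 = 297.
Main diagonal: 84 + 99 + 114 = 297.
Anti-diagonal: 94 + 99 + 104 = 297.
All lines sum to 297.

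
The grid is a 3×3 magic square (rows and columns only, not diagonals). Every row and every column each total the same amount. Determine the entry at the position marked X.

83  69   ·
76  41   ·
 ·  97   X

62

Column 2 is complete and sums to 207; that is the magic constant.
Using row 1: 83 + 69 + ? → (1,3) = 207 − 152 = 55.
Using row 2: 76 + 41 + ? → (2,3) = 207 − 117 = 90.
The remaining cell in column 1 is (3,1) = 207 − 159 = 48.
Column 3: 55 + 90 + ? = 207, so (3,3) = 62.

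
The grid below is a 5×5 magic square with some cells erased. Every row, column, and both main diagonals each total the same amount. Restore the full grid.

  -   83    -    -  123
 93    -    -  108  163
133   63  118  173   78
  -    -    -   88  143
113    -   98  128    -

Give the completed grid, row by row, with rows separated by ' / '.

153 83 138 68 123 / 93 148 53 108 163 / 133 63 118 173 78 / 73 103 158 88 143 / 113 168 98 128 58

Row 3 is already complete: 133 + 63 + 118 + 173 + 78 = 565, so that is the magic constant.
Using column 4: 108 + 173 + 88 + 128 + ? → (1,4) = 565 − 497 = 68.
From column 5, 565 − (123 + 163 + 78 + 143) gives (5,5) = 58.
Anti-diagonal needs 565; the known cells sum to 462, so (4,2) = 103.
Row 5 must total 565; the given cells sum to 397, so (5,2) = 168.
Column 2: 83 + 63 + 103 + 168 + ? = 565, so (2,2) = 148.
From main diagonal, 565 − (148 + 118 + 88 + 58) gives (1,1) = 153.
Using row 1: 153 + 83 + 68 + 123 + ? → (1,3) = 565 − 427 = 138.
Using row 2: 93 + 148 + 108 + 163 + ? → (2,3) = 565 − 512 = 53.
From column 1, 565 − (153 + 93 + 133 + 113) gives (4,1) = 73.
From column 3, 565 − (138 + 53 + 118 + 98) gives (4,3) = 158.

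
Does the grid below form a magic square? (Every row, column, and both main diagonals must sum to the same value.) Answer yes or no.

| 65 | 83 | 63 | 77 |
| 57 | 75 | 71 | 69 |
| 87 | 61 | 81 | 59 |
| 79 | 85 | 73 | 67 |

Row 1: 65 + 83 + 63 + 77 = 288.
Row 2: 57 + 75 + 71 + 69 = 272.
Row 3: 87 + 61 + 81 + 59 = 288.
Row 4: 79 + 85 + 73 + 67 = 304.
Column 1: 65 + 57 + 87 + 79 = 288.
Column 2: 83 + 75 + 61 + 85 = 304.
Column 3: 63 + 71 + 81 + 73 = 288.
Column 4: 77 + 69 + 59 + 67 = 272.
Main diagonal: 65 + 75 + 81 + 67 = 288.
Anti-diagonal: 77 + 71 + 61 + 79 = 288.

No — column 2 sums to 304 but row 3 sums to 288.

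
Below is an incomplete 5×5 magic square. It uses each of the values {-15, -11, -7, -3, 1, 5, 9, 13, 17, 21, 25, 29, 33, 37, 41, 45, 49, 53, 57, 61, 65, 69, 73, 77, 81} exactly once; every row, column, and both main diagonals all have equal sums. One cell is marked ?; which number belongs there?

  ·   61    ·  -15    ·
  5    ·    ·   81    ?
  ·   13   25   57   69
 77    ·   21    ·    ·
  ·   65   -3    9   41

The 25 entries sum to 825, so each line sums to 825/5 = 165.
Using row 3: 13 + 25 + 57 + 69 + ? → (3,1) = 165 − 164 = 1.
Row 5 needs 165; the known cells sum to 112, so (5,1) = 53.
The remaining cell in column 1 is (1,1) = 165 − 136 = 29.
The remaining cell in column 4 is (4,4) = 165 − 132 = 33.
Main diagonal needs 165; the known cells sum to 128, so (2,2) = 37.
The remaining cell in column 2 is (4,2) = 165 − 176 = -11.
The remaining cell in anti-diagonal is (1,5) = 165 − 148 = 17.
Row 1 needs 165; the known cells sum to 92, so (1,3) = 73.
Row 4 needs 165; the known cells sum to 120, so (4,5) = 45.
Column 3 must total 165; the given cells sum to 116, so (2,3) = 49.
The remaining cell in column 5 is (2,5) = 165 − 172 = -7.

-7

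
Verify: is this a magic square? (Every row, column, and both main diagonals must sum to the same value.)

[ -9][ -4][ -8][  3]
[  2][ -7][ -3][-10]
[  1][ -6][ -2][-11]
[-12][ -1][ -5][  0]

Row 1: -9 + (-4) + (-8) + 3 = -18.
Row 2: 2 + (-7) + (-3) + (-10) = -18.
Row 3: 1 + (-6) + (-2) + (-11) = -18.
Row 4: -12 + (-1) + (-5) + 0 = -18.
Column 1: -9 + 2 + 1 + (-12) = -18.
Column 2: -4 + (-7) + (-6) + (-1) = -18.
Column 3: -8 + (-3) + (-2) + (-5) = -18.
Column 4: 3 + (-10) + (-11) + 0 = -18.
Main diagonal: -9 + (-7) + (-2) + 0 = -18.
Anti-diagonal: 3 + (-3) + (-6) + (-12) = -18.
All lines sum to -18.

Yes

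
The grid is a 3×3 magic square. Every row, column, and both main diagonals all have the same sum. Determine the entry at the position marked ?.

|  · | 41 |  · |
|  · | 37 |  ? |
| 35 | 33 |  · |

29

Column 2 is complete and sums to 111; that is the magic constant.
Row 3 needs 111; the known cells sum to 68, so (3,3) = 43.
Using main diagonal: 37 + 43 + ? → (1,1) = 111 − 80 = 31.
Anti-diagonal must total 111; the given cells sum to 72, so (1,3) = 39.
Column 1 needs 111; the known cells sum to 66, so (2,1) = 45.
Column 3 needs 111; the known cells sum to 82, so (2,3) = 29.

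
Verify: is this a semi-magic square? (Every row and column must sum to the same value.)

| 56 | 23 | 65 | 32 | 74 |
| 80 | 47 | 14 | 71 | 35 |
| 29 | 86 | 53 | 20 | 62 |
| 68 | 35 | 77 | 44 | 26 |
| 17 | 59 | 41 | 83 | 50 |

No — column 5 sums to 247 but column 1 sums to 250.

Row 1: 56 + 23 + 65 + 32 + 74 = 250.
Row 2: 80 + 47 + 14 + 71 + 35 = 247.
Row 3: 29 + 86 + 53 + 20 + 62 = 250.
Row 4: 68 + 35 + 77 + 44 + 26 = 250.
Row 5: 17 + 59 + 41 + 83 + 50 = 250.
Column 1: 56 + 80 + 29 + 68 + 17 = 250.
Column 2: 23 + 47 + 86 + 35 + 59 = 250.
Column 3: 65 + 14 + 53 + 77 + 41 = 250.
Column 4: 32 + 71 + 20 + 44 + 83 = 250.
Column 5: 74 + 35 + 62 + 26 + 50 = 247.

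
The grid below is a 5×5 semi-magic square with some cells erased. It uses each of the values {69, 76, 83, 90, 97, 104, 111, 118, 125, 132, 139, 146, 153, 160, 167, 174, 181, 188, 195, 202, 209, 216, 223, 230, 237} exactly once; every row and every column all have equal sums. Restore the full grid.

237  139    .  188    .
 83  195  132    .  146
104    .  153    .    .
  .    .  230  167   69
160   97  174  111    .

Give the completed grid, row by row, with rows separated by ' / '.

237 139 76 188 125 / 83 195 132 209 146 / 104 216 153 90 202 / 181 118 230 167 69 / 160 97 174 111 223

The 25 entries sum to 3825, so each line sums to 3825/5 = 765.
The remaining cell in row 2 is (2,4) = 765 − 556 = 209.
Using row 5: 160 + 97 + 174 + 111 + ? → (5,5) = 765 − 542 = 223.
The remaining cell in column 1 is (4,1) = 765 − 584 = 181.
Column 3: 132 + 153 + 230 + 174 + ? = 765, so (1,3) = 76.
From column 4, 765 − (188 + 209 + 167 + 111) gives (3,4) = 90.
Row 1 needs 765; the known cells sum to 640, so (1,5) = 125.
Row 4 must total 765; the given cells sum to 647, so (4,2) = 118.
Column 2 needs 765; the known cells sum to 549, so (3,2) = 216.
The remaining cell in column 5 is (3,5) = 765 − 563 = 202.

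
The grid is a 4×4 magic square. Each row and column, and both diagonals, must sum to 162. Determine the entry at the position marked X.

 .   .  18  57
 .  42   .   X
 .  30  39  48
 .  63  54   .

The remaining cell in row 3 is (3,1) = 162 − 117 = 45.
Column 2: 42 + 30 + 63 + ? = 162, so (1,2) = 27.
Column 3 must total 162; the given cells sum to 111, so (2,3) = 51.
Anti-diagonal must total 162; the given cells sum to 138, so (4,1) = 24.
Row 1: 27 + 18 + 57 + ? = 162, so (1,1) = 60.
The remaining cell in row 4 is (4,4) = 162 − 141 = 21.
Column 1 needs 162; the known cells sum to 129, so (2,1) = 33.
Column 4 must total 162; the given cells sum to 126, so (2,4) = 36.

36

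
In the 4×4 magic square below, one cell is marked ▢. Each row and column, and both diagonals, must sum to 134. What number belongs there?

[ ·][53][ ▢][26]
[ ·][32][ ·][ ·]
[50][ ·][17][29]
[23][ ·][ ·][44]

Using row 3: 50 + 17 + 29 + ? → (3,2) = 134 − 96 = 38.
The remaining cell in column 2 is (4,2) = 134 − 123 = 11.
The remaining cell in column 4 is (2,4) = 134 − 99 = 35.
Main diagonal: 32 + 17 + 44 + ? = 134, so (1,1) = 41.
Anti-diagonal needs 134; the known cells sum to 87, so (2,3) = 47.
From row 1, 134 − (41 + 53 + 26) gives (1,3) = 14.

14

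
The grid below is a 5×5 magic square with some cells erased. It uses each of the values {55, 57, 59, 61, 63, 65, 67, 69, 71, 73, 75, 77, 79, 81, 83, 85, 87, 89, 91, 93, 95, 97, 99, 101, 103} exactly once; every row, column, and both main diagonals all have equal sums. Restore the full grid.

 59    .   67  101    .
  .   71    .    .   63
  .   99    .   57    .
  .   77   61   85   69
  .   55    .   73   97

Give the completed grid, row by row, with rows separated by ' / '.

59 93 67 101 75 / 87 71 95 79 63 / 65 99 83 57 91 / 103 77 61 85 69 / 81 55 89 73 97

The 25 entries sum to 1975, so each line sums to 1975/5 = 395.
The remaining cell in row 4 is (4,1) = 395 − 292 = 103.
The remaining cell in column 2 is (1,2) = 395 − 302 = 93.
From column 4, 395 − (101 + 57 + 85 + 73) gives (2,4) = 79.
Using main diagonal: 59 + 71 + 85 + 97 + ? → (3,3) = 395 − 312 = 83.
Using row 1: 59 + 93 + 67 + 101 + ? → (1,5) = 395 − 320 = 75.
Column 5: 75 + 63 + 69 + 97 + ? = 395, so (3,5) = 91.
The remaining cell in anti-diagonal is (5,1) = 395 − 314 = 81.
Row 3 needs 395; the known cells sum to 330, so (3,1) = 65.
Using row 5: 81 + 55 + 73 + 97 + ? → (5,3) = 395 − 306 = 89.
Column 1: 59 + 65 + 103 + 81 + ? = 395, so (2,1) = 87.
The remaining cell in column 3 is (2,3) = 395 − 300 = 95.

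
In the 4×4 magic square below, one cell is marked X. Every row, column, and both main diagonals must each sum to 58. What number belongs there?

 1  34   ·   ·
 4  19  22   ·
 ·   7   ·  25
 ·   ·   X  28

-5

The remaining cell in row 2 is (2,4) = 58 − 45 = 13.
Column 2: 34 + 19 + 7 + ? = 58, so (4,2) = -2.
From column 4, 58 − (13 + 25 + 28) gives (1,4) = -8.
Main diagonal needs 58; the known cells sum to 48, so (3,3) = 10.
Anti-diagonal must total 58; the given cells sum to 21, so (4,1) = 37.
Row 1: 1 + 34 + (-8) + ? = 58, so (1,3) = 31.
Row 3 needs 58; the known cells sum to 42, so (3,1) = 16.
Row 4 must total 58; the given cells sum to 63, so (4,3) = -5.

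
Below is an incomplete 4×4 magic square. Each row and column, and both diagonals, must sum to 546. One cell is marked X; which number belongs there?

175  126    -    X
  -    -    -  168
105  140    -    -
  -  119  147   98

91

From row 4, 546 − (119 + 147 + 98) gives (4,1) = 182.
Column 1: 175 + 105 + 182 + ? = 546, so (2,1) = 84.
Using column 2: 126 + 140 + 119 + ? → (2,2) = 546 − 385 = 161.
Main diagonal needs 546; the known cells sum to 434, so (3,3) = 112.
Row 2 must total 546; the given cells sum to 413, so (2,3) = 133.
Row 3 needs 546; the known cells sum to 357, so (3,4) = 189.
Column 3 needs 546; the known cells sum to 392, so (1,3) = 154.
The remaining cell in column 4 is (1,4) = 546 − 455 = 91.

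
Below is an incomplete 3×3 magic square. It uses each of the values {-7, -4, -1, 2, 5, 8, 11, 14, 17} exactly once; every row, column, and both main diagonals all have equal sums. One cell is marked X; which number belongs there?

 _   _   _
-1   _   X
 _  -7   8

11

The 9 entries sum to 45, so each line sums to 45/3 = 15.
Row 3: -7 + 8 + ? = 15, so (3,1) = 14.
Column 1 needs 15; the known cells sum to 13, so (1,1) = 2.
Main diagonal needs 15; the known cells sum to 10, so (2,2) = 5.
Anti-diagonal needs 15; the known cells sum to 19, so (1,3) = -4.
Row 1 needs 15; the known cells sum to -2, so (1,2) = 17.
Row 2 must total 15; the given cells sum to 4, so (2,3) = 11.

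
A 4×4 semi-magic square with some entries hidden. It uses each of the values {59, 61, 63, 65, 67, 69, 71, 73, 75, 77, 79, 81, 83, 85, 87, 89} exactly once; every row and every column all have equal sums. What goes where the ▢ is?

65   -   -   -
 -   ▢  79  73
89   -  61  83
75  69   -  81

77

The 16 entries sum to 1184, so each line sums to 1184/4 = 296.
From row 3, 296 − (89 + 61 + 83) gives (3,2) = 63.
Row 4 needs 296; the known cells sum to 225, so (4,3) = 71.
From column 1, 296 − (65 + 89 + 75) gives (2,1) = 67.
Using column 3: 79 + 61 + 71 + ? → (1,3) = 296 − 211 = 85.
Column 4 must total 296; the given cells sum to 237, so (1,4) = 59.
From row 1, 296 − (65 + 85 + 59) gives (1,2) = 87.
Using row 2: 67 + 79 + 73 + ? → (2,2) = 296 − 219 = 77.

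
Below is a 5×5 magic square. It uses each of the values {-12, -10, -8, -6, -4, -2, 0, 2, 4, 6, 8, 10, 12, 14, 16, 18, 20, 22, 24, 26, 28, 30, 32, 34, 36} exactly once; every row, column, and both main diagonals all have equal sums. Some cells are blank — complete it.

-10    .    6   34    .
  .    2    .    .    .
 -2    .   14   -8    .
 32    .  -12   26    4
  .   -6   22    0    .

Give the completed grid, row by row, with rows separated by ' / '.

The 25 entries sum to 300, so each line sums to 300/5 = 60.
Using row 4: 32 + (-12) + 26 + 4 + ? → (4,2) = 60 − 50 = 10.
Column 3 must total 60; the given cells sum to 30, so (2,3) = 30.
The remaining cell in column 4 is (2,4) = 60 − 52 = 8.
Main diagonal must total 60; the given cells sum to 32, so (5,5) = 28.
Row 5 needs 60; the known cells sum to 44, so (5,1) = 16.
The remaining cell in column 1 is (2,1) = 60 − 36 = 24.
From anti-diagonal, 60 − (8 + 14 + 10 + 16) gives (1,5) = 12.
Using row 1: -10 + 6 + 34 + 12 + ? → (1,2) = 60 − 42 = 18.
Row 2 needs 60; the known cells sum to 64, so (2,5) = -4.
Using column 2: 18 + 2 + 10 + (-6) + ? → (3,2) = 60 − 24 = 36.
Using column 5: 12 + (-4) + 4 + 28 + ? → (3,5) = 60 − 40 = 20.

-10 18 6 34 12 / 24 2 30 8 -4 / -2 36 14 -8 20 / 32 10 -12 26 4 / 16 -6 22 0 28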